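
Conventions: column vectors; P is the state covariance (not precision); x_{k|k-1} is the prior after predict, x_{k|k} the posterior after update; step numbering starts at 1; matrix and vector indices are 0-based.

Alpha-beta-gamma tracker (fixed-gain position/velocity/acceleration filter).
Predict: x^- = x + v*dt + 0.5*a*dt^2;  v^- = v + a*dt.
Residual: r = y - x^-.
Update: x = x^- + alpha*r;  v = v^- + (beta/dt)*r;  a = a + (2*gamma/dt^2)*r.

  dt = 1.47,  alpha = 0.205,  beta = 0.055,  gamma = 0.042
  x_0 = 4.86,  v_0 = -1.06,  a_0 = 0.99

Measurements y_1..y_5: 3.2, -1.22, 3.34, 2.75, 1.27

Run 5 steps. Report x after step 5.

x_post = 10.7698

step 1: x_pred=4.3714  r=-1.1714  x^+=4.1313  v^+=0.3515  a^+=0.9445
step 2: x_pred=5.6684  r=-6.8884  x^+=4.2563  v^+=1.4821  a^+=0.6767
step 3: x_pred=7.1661  r=-3.8261  x^+=6.3818  v^+=2.3337  a^+=0.5280
step 4: x_pred=10.3827  r=-7.6327  x^+=8.8180  v^+=2.8242  a^+=0.2313
step 5: x_pred=13.2195  r=-11.9495  x^+=10.7698  v^+=2.7171  a^+=-0.2333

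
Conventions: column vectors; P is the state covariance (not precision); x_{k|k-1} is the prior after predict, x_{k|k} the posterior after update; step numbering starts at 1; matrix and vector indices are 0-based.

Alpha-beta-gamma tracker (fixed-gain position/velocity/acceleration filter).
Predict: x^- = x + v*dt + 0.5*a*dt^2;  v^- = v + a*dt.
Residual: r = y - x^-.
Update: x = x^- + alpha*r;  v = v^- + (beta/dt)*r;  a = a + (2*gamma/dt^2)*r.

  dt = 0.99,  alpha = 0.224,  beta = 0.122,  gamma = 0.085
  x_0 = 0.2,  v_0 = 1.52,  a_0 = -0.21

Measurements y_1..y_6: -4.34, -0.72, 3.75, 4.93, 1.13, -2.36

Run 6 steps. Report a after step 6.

step 1: x_pred=1.6019  r=-5.9419  x^+=0.2709  v^+=0.5799  a^+=-1.2406
step 2: x_pred=0.2370  r=-0.9570  x^+=0.0226  v^+=-0.7663  a^+=-1.4066
step 3: x_pred=-1.4253  r=5.1753  x^+=-0.2660  v^+=-1.5211  a^+=-0.5090
step 4: x_pred=-2.0213  r=6.9513  x^+=-0.4642  v^+=-1.1683  a^+=0.6968
step 5: x_pred=-1.2794  r=2.4094  x^+=-0.7397  v^+=-0.1816  a^+=1.1147
step 6: x_pred=-0.3733  r=-1.9867  x^+=-0.8183  v^+=0.6771  a^+=0.7701

a_post = 0.7701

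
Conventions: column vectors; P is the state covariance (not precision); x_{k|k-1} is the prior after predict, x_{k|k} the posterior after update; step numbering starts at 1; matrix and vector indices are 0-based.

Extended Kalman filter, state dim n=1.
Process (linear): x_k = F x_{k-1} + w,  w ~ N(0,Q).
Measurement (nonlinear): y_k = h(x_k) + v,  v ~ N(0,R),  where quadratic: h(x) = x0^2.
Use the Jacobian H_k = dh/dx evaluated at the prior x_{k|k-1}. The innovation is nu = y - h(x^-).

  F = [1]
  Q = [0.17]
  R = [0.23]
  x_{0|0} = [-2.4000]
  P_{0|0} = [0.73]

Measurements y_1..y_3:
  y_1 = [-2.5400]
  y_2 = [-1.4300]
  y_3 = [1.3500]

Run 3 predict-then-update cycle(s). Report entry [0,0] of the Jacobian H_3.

step 1: x^-=[-2.4000]  P^-=[0.9000]  H_jac=[-4.8000]  S=[20.9660]  K=[-0.2060]  nu=[-8.3000]  x^+=[-0.6898]  P^+=[0.0099]
step 2: x^-=[-0.6898]  P^-=[0.1799]  H_jac=[-1.3796]  S=[0.5724]  K=[-0.4336]  nu=[-1.9058]  x^+=[0.1365]  P^+=[0.0723]
step 3: x^-=[0.1365]  P^-=[0.2423]  H_jac=[0.2730]  S=[0.2481]  K=[0.2666]  nu=[1.3314]  x^+=[0.4915]  P^+=[0.2246]

H_jac[0,0] = 0.2730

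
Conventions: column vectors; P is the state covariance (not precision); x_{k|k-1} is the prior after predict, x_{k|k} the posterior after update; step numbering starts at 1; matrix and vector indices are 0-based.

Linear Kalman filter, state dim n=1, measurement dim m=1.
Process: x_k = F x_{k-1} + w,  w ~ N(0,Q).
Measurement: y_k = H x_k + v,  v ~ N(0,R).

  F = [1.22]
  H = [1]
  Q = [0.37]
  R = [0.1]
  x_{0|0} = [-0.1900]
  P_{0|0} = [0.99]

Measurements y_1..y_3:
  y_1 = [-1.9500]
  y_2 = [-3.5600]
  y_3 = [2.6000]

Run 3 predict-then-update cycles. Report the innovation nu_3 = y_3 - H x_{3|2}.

innov = [6.6859]

step 1: x^-=[-0.2318]  P^-=[1.8435]  S=[1.9435]  K=[0.9485]  nu=[-1.7182]  x^+=[-1.8616]  P^+=[0.0949]
step 2: x^-=[-2.2711]  P^-=[0.5112]  S=[0.6112]  K=[0.8364]  nu=[-1.2889]  x^+=[-3.3491]  P^+=[0.0836]
step 3: x^-=[-4.0859]  P^-=[0.4945]  S=[0.5945]  K=[0.8318]  nu=[6.6859]  x^+=[1.4753]  P^+=[0.0832]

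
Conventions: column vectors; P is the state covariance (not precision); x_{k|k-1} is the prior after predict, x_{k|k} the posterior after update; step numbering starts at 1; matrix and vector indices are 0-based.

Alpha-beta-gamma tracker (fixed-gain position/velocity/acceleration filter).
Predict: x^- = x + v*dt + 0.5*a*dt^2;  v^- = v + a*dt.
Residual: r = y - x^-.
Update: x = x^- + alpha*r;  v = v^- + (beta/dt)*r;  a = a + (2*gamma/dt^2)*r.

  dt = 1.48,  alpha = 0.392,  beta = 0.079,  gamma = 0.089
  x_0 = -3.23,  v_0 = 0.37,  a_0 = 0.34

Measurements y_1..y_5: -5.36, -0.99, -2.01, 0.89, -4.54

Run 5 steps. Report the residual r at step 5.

resid = -7.2480

step 1: x_pred=-2.3100  r=-3.0500  x^+=-3.5056  v^+=0.7104  a^+=0.0921
step 2: x_pred=-2.3533  r=1.3633  x^+=-1.8189  v^+=0.9195  a^+=0.2029
step 3: x_pred=-0.2357  r=-1.7743  x^+=-0.9312  v^+=1.1252  a^+=0.0588
step 4: x_pred=0.7984  r=0.0916  x^+=0.8343  v^+=1.2170  a^+=0.0662
step 5: x_pred=2.7080  r=-7.2480  x^+=-0.1332  v^+=0.9281  a^+=-0.5228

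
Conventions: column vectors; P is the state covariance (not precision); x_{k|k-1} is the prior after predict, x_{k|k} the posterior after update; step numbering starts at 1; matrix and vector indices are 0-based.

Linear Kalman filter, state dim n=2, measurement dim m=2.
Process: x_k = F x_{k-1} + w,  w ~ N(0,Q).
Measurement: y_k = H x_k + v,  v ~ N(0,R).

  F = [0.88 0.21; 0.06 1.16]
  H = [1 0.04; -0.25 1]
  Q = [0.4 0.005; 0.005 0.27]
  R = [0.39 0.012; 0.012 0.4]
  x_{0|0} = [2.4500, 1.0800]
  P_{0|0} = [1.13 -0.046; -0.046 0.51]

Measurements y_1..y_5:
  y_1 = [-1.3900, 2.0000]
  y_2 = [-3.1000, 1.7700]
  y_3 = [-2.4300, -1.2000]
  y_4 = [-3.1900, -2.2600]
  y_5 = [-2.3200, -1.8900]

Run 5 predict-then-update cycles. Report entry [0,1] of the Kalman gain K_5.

K[0,1] = -0.0291

step 1: x^-=[2.3828, 1.3998]  P^-=[1.2806 0.1414; 0.1414 0.9539]  S=[1.6834 -0.1300; -0.1300 1.3633]  K=[0.7595 -0.0587; 0.1599 0.6891]  nu=[-3.8288, 1.1959]  x^+=[-0.5955, 1.6117]  P^+=[0.2932 0.0589; 0.0589 0.2923]
step 2: x^-=[-0.1855, 1.8339]  P^-=[0.6617 0.1526; 0.1526 0.6725]  S=[1.0650 0.0245; 0.0245 1.0376]  K=[0.6277 -0.0272; 0.1545 0.6077]  nu=[-2.9878, -0.1103]  x^+=[-2.0579, 1.3052]  P^+=[0.2422 0.0572; 0.0572 0.2593]
step 3: x^-=[-1.5369, 1.3905]  P^-=[0.6201 0.1400; 0.1400 0.6277]  S=[1.0223 0.0207; 0.0207 0.9964]  K=[0.6126 -0.0278; 0.1495 0.5917]  nu=[-0.9487, -2.9747]  x^+=[-2.0355, -0.5115]  P^+=[0.2364 0.0553; 0.0553 0.2523]
step 4: x^-=[-1.8986, -0.7155]  P^-=[0.6146 0.1361; 0.1361 0.6181]  S=[1.0165 0.0178; 0.0178 0.9884]  K=[0.6105 -0.0288; 0.1479 0.5882]  nu=[-1.2628, -2.0192]  x^+=[-2.6115, -2.0899]  P^+=[0.2356 0.0547; 0.0547 0.2507]
step 5: x^-=[-2.7370, -2.5810]  P^-=[0.6137 0.1351; 0.1351 0.6159]  S=[1.0155 0.0169; 0.0169 0.9867]  K=[0.6101 -0.0291; 0.1475 0.5874]  nu=[0.5202, 0.0068]  x^+=[-2.4198, -2.5003]  P^+=[0.2354 0.0545; 0.0545 0.2504]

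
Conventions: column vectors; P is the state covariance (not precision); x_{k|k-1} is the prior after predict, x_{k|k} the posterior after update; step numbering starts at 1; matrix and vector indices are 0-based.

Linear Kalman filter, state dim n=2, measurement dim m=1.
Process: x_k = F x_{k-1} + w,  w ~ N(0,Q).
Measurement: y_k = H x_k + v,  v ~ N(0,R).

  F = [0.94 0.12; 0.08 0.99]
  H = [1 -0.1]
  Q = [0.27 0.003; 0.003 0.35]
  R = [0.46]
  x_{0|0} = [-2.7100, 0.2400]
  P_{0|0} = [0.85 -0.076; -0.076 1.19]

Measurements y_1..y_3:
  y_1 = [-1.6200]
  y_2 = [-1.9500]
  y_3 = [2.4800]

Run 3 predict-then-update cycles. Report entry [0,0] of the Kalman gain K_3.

step 1: x^-=[-2.5186, 0.0208]  P^-=[1.0211 0.1368; 0.1368 1.5097]  S=[1.4688]  K=[0.6859; -0.0096]  nu=[0.9007]  x^+=[-1.9009, 0.0121]  P^+=[0.3301 0.1465; 0.1465 1.5096]
step 2: x^-=[-1.7854, -0.1401]  P^-=[0.6165 0.3449; 0.3449 1.8549]  S=[1.0261]  K=[0.5672; 0.1554]  nu=[-0.1786]  x^+=[-1.8867, -0.1678]  P^+=[0.2864 0.2545; 0.2545 1.8301]
step 3: x^-=[-1.7936, -0.3171]  P^-=[0.6068 0.4812; 0.4812 2.1858]  S=[0.9924]  K=[0.5630; 0.2646]  nu=[4.2419]  x^+=[0.5944, 0.8055]  P^+=[0.2923 0.3334; 0.3334 2.1163]

K[0,0] = 0.5630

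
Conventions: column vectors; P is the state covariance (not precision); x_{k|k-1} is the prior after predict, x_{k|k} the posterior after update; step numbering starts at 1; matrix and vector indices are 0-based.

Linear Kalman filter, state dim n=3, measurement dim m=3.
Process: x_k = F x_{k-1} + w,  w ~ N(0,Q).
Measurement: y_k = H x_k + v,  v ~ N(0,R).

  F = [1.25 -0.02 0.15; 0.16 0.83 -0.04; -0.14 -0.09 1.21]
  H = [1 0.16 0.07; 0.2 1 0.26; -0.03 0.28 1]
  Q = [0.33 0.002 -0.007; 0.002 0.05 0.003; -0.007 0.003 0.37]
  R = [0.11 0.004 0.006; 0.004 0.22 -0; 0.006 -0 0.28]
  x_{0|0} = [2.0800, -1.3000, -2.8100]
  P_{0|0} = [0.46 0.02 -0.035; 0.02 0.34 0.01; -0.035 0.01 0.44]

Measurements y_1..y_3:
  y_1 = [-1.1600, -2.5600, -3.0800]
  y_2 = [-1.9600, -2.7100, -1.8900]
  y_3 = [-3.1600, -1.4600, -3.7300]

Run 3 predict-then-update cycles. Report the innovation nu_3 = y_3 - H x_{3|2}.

innov = [-0.6003, 0.9049, -1.1948]

step 1: x^-=[2.2045, -0.6338, -3.5743]  P^-=[1.0446 0.1086 -0.0618; 0.1086 0.3018 -0.0535; -0.0618 -0.0535 1.0362]  S=[1.1923 0.3692 0.0193; 0.3692 0.6428 0.2812; 0.0193 0.2812 1.3127]  K=[0.8941 -0.0198 -0.0567; -0.0390 0.5457 -0.0952; -0.0032 -0.0248 0.7847]  nu=[-3.0129, -1.4378, 0.7379]  x^+=[-0.5027, -1.3711, -2.9500]  P^+=[0.1014 -0.0206 -0.0017; -0.0206 0.1415 -0.0671; -0.0017 -0.0671 0.2384]
step 2: x^-=[-1.0435, -1.1004, -3.3757]  P^-=[0.4946 -0.0112 0.0211; -0.0112 0.1494 -0.0867; 0.0211 -0.0867 0.7369]  S=[0.6094 0.1248 0.0518; 0.1248 0.3917 0.1412; 0.0518 0.1412 0.9795]  K=[0.8160 -0.0080 -0.0389; -0.0569 0.3710 -0.0959; 0.0335 0.0068 0.7242]  nu=[-0.5042, -0.5232, 1.7625]  x^+=[-1.5191, -1.4349, -2.1198]  P^+=[0.0922 -0.0174 0.0016; -0.0174 0.0993 -0.0555; 0.0016 -0.0555 0.2186]
step 3: x^-=[-2.1882, -1.3492, -2.2231]  P^-=[0.4808 -0.0075 0.0232; -0.0075 0.1202 -0.0704; 0.0232 -0.0704 0.7037]  S=[0.5966 0.1230 0.0546; 0.1230 0.3698 0.1424; 0.0546 0.1424 0.9529]  K=[0.8098 0.0021 -0.0398; -0.0467 0.3191 -0.0834; 0.0306 0.0330 0.7104]  nu=[-0.6003, 0.9049, -1.1948]  x^+=[-2.6249, -0.9329, -3.0604]  P^+=[0.0912 -0.0147 0.0006; -0.0147 0.0854 -0.0480; 0.0006 -0.0480 0.2125]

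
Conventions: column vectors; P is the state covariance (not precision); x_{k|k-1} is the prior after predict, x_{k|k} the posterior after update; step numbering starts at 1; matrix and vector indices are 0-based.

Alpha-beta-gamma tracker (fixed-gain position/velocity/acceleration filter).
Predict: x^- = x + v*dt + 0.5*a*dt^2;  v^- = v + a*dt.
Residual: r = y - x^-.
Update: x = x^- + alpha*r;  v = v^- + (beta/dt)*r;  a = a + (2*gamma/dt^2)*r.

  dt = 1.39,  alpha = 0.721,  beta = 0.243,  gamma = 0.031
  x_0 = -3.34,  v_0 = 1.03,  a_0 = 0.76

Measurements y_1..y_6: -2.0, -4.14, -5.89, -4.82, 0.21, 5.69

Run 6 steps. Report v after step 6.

step 1: x_pred=-1.1741  r=-0.8259  x^+=-1.7696  v^+=1.9420  a^+=0.7335
step 2: x_pred=1.6384  r=-5.7784  x^+=-2.5278  v^+=1.9514  a^+=0.5481
step 3: x_pred=0.7141  r=-6.6041  x^+=-4.0475  v^+=1.5587  a^+=0.3361
step 4: x_pred=-1.5562  r=-3.2638  x^+=-3.9094  v^+=1.4553  a^+=0.2314
step 5: x_pred=-1.6629  r=1.8729  x^+=-0.3125  v^+=2.1044  a^+=0.2915
step 6: x_pred=2.8942  r=2.7958  x^+=4.9100  v^+=2.9984  a^+=0.3812

v_post = 2.9984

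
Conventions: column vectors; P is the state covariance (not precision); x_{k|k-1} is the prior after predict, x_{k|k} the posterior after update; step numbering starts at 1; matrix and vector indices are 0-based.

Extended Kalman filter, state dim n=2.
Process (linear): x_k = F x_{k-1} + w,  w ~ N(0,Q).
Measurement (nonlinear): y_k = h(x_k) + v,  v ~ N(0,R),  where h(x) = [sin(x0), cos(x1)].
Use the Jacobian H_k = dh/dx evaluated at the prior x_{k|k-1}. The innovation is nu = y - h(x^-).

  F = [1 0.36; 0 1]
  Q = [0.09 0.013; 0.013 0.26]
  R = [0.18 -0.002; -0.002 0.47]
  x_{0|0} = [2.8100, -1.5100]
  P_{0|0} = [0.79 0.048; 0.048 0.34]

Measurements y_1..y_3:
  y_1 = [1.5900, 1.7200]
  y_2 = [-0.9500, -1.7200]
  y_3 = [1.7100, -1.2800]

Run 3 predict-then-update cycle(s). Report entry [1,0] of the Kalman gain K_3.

step 1: x^-=[2.2664, -1.5100]  P^-=[0.9586 0.1834; 0.1834 0.6000]  H_jac=[-0.6408 0.0000; 0.0000 0.9982]  S=[0.5737 -0.1193; -0.1193 1.0678]  K=[-1.0598 0.0530; -0.0903 0.5508]  nu=[0.8223, 1.6592]  x^+=[1.4829, -0.6704]  P^+=[0.2978 0.0271; 0.0271 0.2595]
step 2: x^-=[1.2415, -0.6704]  P^-=[0.4410 0.1335; 0.1335 0.5195]  H_jac=[0.3234 0.0000; 0.0000 0.6213]  S=[0.2261 0.0248; 0.0248 0.6705]  K=[0.6196 0.1008; 0.1387 0.4762]  nu=[-1.8963, -2.5036]  x^+=[-0.1857, -2.1256]  P^+=[0.3443 0.0742; 0.0742 0.3598]
step 3: x^-=[-0.9509, -2.1256]  P^-=[0.5344 0.2168; 0.2168 0.6198]  H_jac=[0.5809 0.0000; 0.0000 0.8500]  S=[0.3603 0.1050; 0.1050 0.9178]  K=[0.8307 0.1057; 0.1884 0.5525]  nu=[2.5240, -0.7532]  x^+=[1.0661, -2.0661]  P^+=[0.2570 0.0565; 0.0565 0.3050]

K[1,0] = 0.1884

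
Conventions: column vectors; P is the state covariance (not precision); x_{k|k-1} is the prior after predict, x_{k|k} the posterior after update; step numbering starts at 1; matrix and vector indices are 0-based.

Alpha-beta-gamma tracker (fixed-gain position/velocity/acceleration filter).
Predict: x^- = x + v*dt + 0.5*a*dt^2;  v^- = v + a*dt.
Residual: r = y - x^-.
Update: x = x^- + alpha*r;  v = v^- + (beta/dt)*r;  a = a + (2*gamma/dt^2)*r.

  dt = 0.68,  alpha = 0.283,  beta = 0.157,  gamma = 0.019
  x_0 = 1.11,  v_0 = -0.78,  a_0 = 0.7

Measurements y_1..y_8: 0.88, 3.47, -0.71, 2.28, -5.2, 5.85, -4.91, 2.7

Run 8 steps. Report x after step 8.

x_post = 0.9872

step 1: x_pred=0.7414  r=0.1386  x^+=0.7807  v^+=-0.2720  a^+=0.7114
step 2: x_pred=0.7602  r=2.7098  x^+=1.5270  v^+=0.8374  a^+=0.9341
step 3: x_pred=2.3124  r=-3.0224  x^+=1.4571  v^+=0.7747  a^+=0.6857
step 4: x_pred=2.1424  r=0.1376  x^+=2.1814  v^+=1.2728  a^+=0.6970
step 5: x_pred=3.2080  r=-8.4080  x^+=0.8285  v^+=-0.1945  a^+=0.0060
step 6: x_pred=0.6977  r=5.1523  x^+=2.1558  v^+=0.9992  a^+=0.4295
step 7: x_pred=2.9345  r=-7.8445  x^+=0.7145  v^+=-0.5200  a^+=-0.2152
step 8: x_pred=0.3112  r=2.3888  x^+=0.9872  v^+=-0.1148  a^+=-0.0189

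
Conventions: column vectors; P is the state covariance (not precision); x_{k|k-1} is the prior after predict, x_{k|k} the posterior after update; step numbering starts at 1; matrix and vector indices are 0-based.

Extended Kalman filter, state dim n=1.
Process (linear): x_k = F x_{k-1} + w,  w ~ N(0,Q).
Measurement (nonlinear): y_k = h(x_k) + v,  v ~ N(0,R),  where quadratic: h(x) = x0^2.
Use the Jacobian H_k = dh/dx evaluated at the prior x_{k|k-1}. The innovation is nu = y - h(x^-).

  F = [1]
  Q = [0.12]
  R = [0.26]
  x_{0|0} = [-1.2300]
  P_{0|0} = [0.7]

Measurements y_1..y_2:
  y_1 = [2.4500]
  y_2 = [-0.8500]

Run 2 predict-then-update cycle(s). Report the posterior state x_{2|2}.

step 1: x^-=[-1.2300]  P^-=[0.8200]  H_jac=[-2.4600]  S=[5.2223]  K=[-0.3863]  nu=[0.9371]  x^+=[-1.5920]  P^+=[0.0408]
step 2: x^-=[-1.5920]  P^-=[0.1608]  H_jac=[-3.1839]  S=[1.8904]  K=[-0.2709]  nu=[-3.3844]  x^+=[-0.6752]  P^+=[0.0221]

x_post = [-0.6752]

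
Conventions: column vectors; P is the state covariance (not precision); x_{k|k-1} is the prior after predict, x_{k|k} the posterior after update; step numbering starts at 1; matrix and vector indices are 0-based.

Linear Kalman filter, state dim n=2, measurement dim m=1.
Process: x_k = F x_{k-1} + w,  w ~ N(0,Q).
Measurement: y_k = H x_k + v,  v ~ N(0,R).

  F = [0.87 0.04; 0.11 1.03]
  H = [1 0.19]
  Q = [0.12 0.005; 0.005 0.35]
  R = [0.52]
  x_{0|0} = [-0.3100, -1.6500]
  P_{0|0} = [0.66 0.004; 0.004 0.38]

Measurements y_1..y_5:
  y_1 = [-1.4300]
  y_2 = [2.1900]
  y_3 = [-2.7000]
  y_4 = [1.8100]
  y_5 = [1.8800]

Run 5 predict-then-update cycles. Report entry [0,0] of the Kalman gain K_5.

step 1: x^-=[-0.3357, -1.7336]  P^-=[0.6204 0.0874; 0.0874 0.7620]  S=[1.2012]  K=[0.5304; 0.1933]  nu=[-0.7649]  x^+=[-0.7414, -1.8815]  P^+=[0.2826 -0.0357; -0.0357 0.7171]
step 2: x^-=[-0.7203, -2.0195]  P^-=[0.3325 0.0294; 0.0294 1.1061]  S=[0.9036]  K=[0.3742; 0.2651]  nu=[3.2940]  x^+=[0.5123, -1.1462]  P^+=[0.2060 -0.0602; -0.0602 1.0426]
step 3: x^-=[0.3998, -1.1242]  P^-=[0.2734 0.0134; 0.0134 1.4450]  S=[0.8507]  K=[0.3244; 0.3385]  nu=[-2.8862]  x^+=[-0.5365, -2.1013]  P^+=[0.1839 -0.0800; -0.0800 1.3475]
step 4: x^-=[-0.5508, -2.2233]  P^-=[0.2558 0.0061; 0.0061 1.7636]  S=[0.8418]  K=[0.3052; 0.4053]  nu=[2.7832]  x^+=[0.2987, -1.0952]  P^+=[0.1774 -0.0981; -0.0981 1.6254]
step 5: x^-=[0.2161, -1.0952]  P^-=[0.2500 0.0006; 0.0006 2.0543]  S=[0.8444]  K=[0.2962; 0.4630]  nu=[1.8720]  x^+=[0.7706, -0.2285]  P^+=[0.1759 -0.1152; -0.1152 1.8733]

K[0,0] = 0.2962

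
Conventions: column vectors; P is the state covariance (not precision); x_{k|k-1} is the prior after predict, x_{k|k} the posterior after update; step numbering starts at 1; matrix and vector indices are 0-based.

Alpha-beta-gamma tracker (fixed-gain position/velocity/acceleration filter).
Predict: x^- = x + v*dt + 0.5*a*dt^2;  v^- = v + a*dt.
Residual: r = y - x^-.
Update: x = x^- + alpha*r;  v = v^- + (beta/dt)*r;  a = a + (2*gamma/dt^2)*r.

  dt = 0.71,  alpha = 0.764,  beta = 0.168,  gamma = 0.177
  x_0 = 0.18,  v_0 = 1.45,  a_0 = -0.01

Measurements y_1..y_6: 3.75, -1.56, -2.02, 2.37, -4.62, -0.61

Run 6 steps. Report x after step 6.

x_post = -2.2530

step 1: x_pred=1.2070  r=2.5430  x^+=3.1498  v^+=2.0446  a^+=1.7758
step 2: x_pred=5.0491  r=-6.6091  x^+=-0.0002  v^+=1.7416  a^+=-2.8654
step 3: x_pred=0.5141  r=-2.5341  x^+=-1.4220  v^+=-0.8924  a^+=-4.6449
step 4: x_pred=-3.2263  r=5.5963  x^+=1.0493  v^+=-2.8661  a^+=-0.7149
step 5: x_pred=-1.1659  r=-3.4541  x^+=-3.8048  v^+=-4.1910  a^+=-3.1406
step 6: x_pred=-7.5720  r=6.9620  x^+=-2.2530  v^+=-4.7735  a^+=1.7485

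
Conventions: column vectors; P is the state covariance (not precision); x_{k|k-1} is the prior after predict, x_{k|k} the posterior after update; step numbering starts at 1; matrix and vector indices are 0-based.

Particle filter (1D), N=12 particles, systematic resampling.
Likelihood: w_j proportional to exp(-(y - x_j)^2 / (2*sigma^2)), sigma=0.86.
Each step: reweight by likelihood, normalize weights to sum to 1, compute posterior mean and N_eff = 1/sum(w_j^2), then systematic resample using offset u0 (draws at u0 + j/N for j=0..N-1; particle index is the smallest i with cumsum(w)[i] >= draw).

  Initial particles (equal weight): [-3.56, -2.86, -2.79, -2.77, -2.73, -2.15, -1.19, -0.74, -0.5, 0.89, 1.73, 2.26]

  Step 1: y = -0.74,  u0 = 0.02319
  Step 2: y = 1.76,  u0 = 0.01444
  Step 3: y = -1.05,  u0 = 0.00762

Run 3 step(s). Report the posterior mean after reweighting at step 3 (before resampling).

post_mean = -0.6314

step 1: w=[0.0013, 0.0136, 0.0166, 0.0175, 0.0195, 0.0741, 0.2477, 0.2841, 0.2732, 0.0471, 0.0046, 0.0006]  mean=-0.9412  Neff=4.4330  idx=[2, 5, 6, 6, 6, 7, 7, 7, 8, 8, 8, 8]
step 2: w=[0.0000, 0.0002, 0.0156, 0.0156, 0.0156, 0.0817, 0.0817, 0.0817, 0.1770, 0.1770, 0.1770, 0.1770]  mean=-0.5914  Neff=6.8475  idx=[2, 5, 6, 7, 8, 8, 9, 9, 10, 10, 11, 11]
step 3: w=[0.0956, 0.0908, 0.0908, 0.0908, 0.0790, 0.0790, 0.0790, 0.0790, 0.0790, 0.0790, 0.0790, 0.0790]  mean=-0.6314  Neff=11.9326  idx=[0, 0, 1, 2, 3, 4, 5, 6, 7, 8, 9, 11]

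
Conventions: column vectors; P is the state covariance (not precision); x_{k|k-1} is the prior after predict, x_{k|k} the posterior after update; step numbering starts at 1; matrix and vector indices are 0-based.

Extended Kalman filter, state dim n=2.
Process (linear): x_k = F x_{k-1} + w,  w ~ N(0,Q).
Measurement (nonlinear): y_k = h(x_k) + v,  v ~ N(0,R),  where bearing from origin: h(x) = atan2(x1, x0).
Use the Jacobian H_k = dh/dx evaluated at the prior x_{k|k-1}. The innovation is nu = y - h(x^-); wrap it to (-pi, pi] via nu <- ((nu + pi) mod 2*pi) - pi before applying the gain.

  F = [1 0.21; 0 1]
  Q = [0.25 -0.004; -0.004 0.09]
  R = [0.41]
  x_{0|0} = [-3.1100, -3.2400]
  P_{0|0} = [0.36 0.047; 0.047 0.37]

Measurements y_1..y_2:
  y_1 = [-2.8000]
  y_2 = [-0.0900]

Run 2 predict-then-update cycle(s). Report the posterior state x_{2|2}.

step 1: x^-=[-3.7904, -3.2400]  P^-=[0.6461 0.1207; 0.1207 0.4600]  H_jac=[0.1303 -0.1524]  S=[0.4269]  K=[0.1541; -0.1274]  nu=[-0.3657]  x^+=[-3.8468, -3.1934]  P^+=[0.6359 0.1291; 0.1291 0.4531]
step 2: x^-=[-4.5174, -3.1934]  P^-=[0.9601 0.2202; 0.2202 0.5431]  H_jac=[0.1043 -0.1476]  S=[0.4255]  K=[0.1590; -0.1344]  nu=[2.4362]  x^+=[-4.1299, -3.5208]  P^+=[0.9494 0.2293; 0.2293 0.5354]

x_post = [-4.1299, -3.5208]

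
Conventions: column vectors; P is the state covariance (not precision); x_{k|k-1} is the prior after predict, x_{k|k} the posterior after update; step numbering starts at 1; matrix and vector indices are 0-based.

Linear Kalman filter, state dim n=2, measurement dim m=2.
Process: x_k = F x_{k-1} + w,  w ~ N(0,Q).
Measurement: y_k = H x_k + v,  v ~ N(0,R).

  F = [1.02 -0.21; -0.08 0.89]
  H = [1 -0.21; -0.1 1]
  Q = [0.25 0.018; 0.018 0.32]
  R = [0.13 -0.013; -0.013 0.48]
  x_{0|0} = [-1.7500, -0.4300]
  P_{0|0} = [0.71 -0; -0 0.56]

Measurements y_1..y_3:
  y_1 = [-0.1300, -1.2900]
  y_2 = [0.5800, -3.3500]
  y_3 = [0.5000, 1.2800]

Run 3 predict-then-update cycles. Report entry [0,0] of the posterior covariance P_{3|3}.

P_post[0,0] = 0.1006

step 1: x^-=[-1.6947, -0.2427]  P^-=[1.0134 -0.1446; -0.1446 0.7681]  S=[1.2380 -0.4233; -0.4233 1.2872]  K=[0.8763 0.0971; -0.0442 0.5935]  nu=[1.5137, -1.2168]  x^+=[-0.4864, -1.0317]  P^+=[0.1226 0.0475; 0.0475 0.2902]
step 2: x^-=[-0.2794, -0.8793]  P^-=[0.3700 -0.0023; -0.0023 0.5439]  S=[0.5250 -0.1666; -0.1666 1.0280]  K=[0.7312 0.0802; -0.0570 0.5200]  nu=[0.6748, -2.4986]  x^+=[0.0135, -2.2171]  P^+=[0.1023 0.0392; 0.0392 0.2543]
step 3: x^-=[0.4794, -1.9743]  P^-=[0.3508 -0.0016; -0.0016 0.5165]  S=[0.5042 -0.1582; -0.1582 1.0003]  K=[0.7206 0.0773; -0.0592 0.5071]  nu=[-0.3940, 3.3023]  x^+=[0.4507, -0.2763]  P^+=[0.1006 0.0378; 0.0378 0.2480]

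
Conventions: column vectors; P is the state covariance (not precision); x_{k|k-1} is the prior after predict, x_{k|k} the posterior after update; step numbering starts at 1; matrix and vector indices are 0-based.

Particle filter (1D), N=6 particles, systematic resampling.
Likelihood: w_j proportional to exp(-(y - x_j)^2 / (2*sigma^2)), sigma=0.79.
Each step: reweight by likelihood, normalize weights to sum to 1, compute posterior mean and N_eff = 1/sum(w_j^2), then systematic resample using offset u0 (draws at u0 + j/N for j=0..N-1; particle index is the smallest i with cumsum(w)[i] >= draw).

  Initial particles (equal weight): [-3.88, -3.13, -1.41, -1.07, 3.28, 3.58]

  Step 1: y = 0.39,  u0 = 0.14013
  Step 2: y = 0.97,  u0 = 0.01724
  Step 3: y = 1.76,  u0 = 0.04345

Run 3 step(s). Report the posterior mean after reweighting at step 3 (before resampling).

post_mean = -1.0828

step 1: w=[0.0000, 0.0002, 0.2897, 0.7041, 0.0048, 0.0011]  mean=-1.1427  Neff=1.7248  idx=[2, 3, 3, 3, 3, 3]
step 2: w=[0.0566, 0.1887, 0.1887, 0.1887, 0.1887, 0.1887]  mean=-1.0892  Neff=5.5187  idx=[0, 1, 2, 3, 4, 5]
step 3: w=[0.0376, 0.1925, 0.1925, 0.1925, 0.1925, 0.1925]  mean=-1.0828  Neff=5.3570  idx=[1, 1, 2, 3, 4, 5]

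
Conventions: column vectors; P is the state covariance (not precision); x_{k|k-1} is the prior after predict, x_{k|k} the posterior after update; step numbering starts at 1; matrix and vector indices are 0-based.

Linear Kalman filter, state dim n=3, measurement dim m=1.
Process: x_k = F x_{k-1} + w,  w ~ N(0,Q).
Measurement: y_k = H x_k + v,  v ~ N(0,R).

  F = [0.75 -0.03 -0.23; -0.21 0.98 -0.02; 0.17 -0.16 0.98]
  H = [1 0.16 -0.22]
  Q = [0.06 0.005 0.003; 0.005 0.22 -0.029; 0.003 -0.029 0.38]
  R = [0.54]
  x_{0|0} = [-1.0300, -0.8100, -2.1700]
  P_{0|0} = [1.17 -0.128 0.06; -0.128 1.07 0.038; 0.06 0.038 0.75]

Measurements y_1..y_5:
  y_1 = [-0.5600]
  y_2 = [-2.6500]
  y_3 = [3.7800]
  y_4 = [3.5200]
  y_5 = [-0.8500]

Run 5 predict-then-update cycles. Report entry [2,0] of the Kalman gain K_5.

step 1: x^-=[-0.2491, -0.5341, -2.1721]  P^-=[0.7443 -0.3087 0.0463; -0.3087 1.3512 -0.2548; 0.0463 -0.2548 1.1765]  S=[1.2747]  K=[0.5372; -0.0286; -0.1987]  nu=[-0.7033]  x^+=[-0.6269, -0.5140, -2.0323]  P^+=[0.3765 -0.2891 0.1824; -0.2891 1.3502 -0.2621; 0.1824 -0.2621 1.1262]
step 2: x^-=[0.0127, -0.3314, -2.0160]  P^-=[0.2790 -0.2382 -0.0352; -0.2382 1.6646 -0.6248; -0.0352 -0.6248 1.6657]  S=[0.9255]  K=[0.2687; 0.1790; -0.5420]  nu=[-3.0532]  x^+=[-0.8077, -0.8778, -0.3612]  P^+=[0.2122 -0.2827 0.0996; -0.2827 1.6349 -0.5350; 0.0996 -0.5350 1.3938]
step 3: x^-=[-0.4963, -0.6834, -0.3509]  P^-=[0.2256 -0.1560 -0.1756; -0.1560 1.9383 -0.9132; -0.1756 -0.9132 1.9830]  S=[1.0028]  K=[0.2386; 0.3540; -0.7558]  nu=[4.3085]  x^+=[0.5315, 0.8419, -3.6074]  P^+=[0.1685 -0.2407 0.0052; -0.2407 1.8126 -0.6449; 0.0052 -0.6449 1.4101]
step 4: x^-=[1.2031, 0.7856, -3.5796]  P^-=[0.2311 -0.1016 -0.2557; -0.1016 2.0932 -1.0176; -0.2557 -1.0176 2.0026]  S=[1.0732]  K=[0.2526; 0.4259; -0.8004]  nu=[1.4037]  x^+=[1.5577, 1.3835, -4.7032]  P^+=[0.1626 -0.2171 -0.0387; -0.2171 1.8985 -0.6517; -0.0387 -0.6517 1.3150]
step 5: x^-=[2.2085, 1.1228, -4.5657]  P^-=[0.2369 -0.0861 -0.2681; -0.0861 2.1656 -1.0216; -0.2681 -1.0216 1.8995]  S=[1.0866]  K=[0.2596; 0.4465; -0.7818]  nu=[-4.2426]  x^+=[1.1071, -0.7714, -1.2489]  P^+=[0.1636 -0.2121 -0.0476; -0.2121 1.9490 -0.6423; -0.0476 -0.6423 1.2354]

K[2,0] = -0.7818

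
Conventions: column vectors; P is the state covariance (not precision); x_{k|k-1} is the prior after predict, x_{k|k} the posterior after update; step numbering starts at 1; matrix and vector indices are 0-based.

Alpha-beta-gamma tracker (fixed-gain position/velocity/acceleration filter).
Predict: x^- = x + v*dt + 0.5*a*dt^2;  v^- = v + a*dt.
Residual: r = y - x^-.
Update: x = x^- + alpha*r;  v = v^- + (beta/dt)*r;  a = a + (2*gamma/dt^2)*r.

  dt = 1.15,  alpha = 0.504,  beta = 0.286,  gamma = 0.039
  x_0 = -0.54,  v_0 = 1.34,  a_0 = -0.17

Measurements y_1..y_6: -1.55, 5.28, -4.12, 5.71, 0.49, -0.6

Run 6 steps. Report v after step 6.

v_post = -1.0013

step 1: x_pred=0.8886  r=-2.4386  x^+=-0.3405  v^+=0.5380  a^+=-0.3138
step 2: x_pred=0.0708  r=5.2092  x^+=2.6962  v^+=1.4726  a^+=-0.0066
step 3: x_pred=4.3854  r=-8.5054  x^+=0.0987  v^+=-0.6502  a^+=-0.5082
step 4: x_pred=-0.9851  r=6.6951  x^+=2.3892  v^+=0.4304  a^+=-0.1134
step 5: x_pred=2.8092  r=-2.3192  x^+=1.6403  v^+=-0.2768  a^+=-0.2501
step 6: x_pred=1.1567  r=-1.7567  x^+=0.2713  v^+=-1.0013  a^+=-0.3538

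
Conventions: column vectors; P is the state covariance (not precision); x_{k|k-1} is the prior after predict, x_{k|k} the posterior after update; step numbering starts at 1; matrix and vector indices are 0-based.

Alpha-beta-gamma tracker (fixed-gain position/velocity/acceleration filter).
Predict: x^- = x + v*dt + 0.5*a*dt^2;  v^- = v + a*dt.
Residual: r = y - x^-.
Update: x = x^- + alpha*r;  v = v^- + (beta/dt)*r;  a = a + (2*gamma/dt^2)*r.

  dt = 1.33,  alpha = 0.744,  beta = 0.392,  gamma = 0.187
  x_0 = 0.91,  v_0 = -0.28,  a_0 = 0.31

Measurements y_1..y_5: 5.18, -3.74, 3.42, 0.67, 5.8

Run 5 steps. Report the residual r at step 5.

resid = 5.2010

step 1: x_pred=0.8118  r=4.3682  x^+=4.0617  v^+=1.4198  a^+=1.2336
step 2: x_pred=7.0411  r=-10.7811  x^+=-0.9800  v^+=-0.1171  a^+=-1.0459
step 3: x_pred=-2.0609  r=5.4809  x^+=2.0169  v^+=0.1073  a^+=0.1130
step 4: x_pred=2.2594  r=-1.5894  x^+=1.0769  v^+=-0.2110  a^+=-0.2231
step 5: x_pred=0.5990  r=5.2010  x^+=4.4685  v^+=1.0252  a^+=0.8766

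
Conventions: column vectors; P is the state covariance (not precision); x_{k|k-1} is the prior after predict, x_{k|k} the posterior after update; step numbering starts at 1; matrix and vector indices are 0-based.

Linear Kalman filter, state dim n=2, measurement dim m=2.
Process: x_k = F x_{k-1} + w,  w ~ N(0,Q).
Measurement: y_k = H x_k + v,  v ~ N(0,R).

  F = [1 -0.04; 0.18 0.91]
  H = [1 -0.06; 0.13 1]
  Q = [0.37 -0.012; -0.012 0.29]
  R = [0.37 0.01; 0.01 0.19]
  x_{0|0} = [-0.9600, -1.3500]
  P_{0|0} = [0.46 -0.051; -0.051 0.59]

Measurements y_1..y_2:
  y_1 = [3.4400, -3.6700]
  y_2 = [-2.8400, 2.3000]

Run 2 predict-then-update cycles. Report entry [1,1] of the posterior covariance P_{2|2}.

step 1: x^-=[-0.9060, -1.4013]  P^-=[0.8350 0.0033; 0.0033 0.7768]  S=[1.2074 0.0752; 0.0752 0.9817]  K=[0.6876 0.0612; -0.0856 0.7982]  nu=[4.2619, -2.1509]  x^+=[1.8927, -3.4830]  P^+=[0.2542 -0.0145; -0.0145 0.1527]
step 2: x^-=[2.0321, -2.8288]  P^-=[0.6256 0.0151; 0.0151 0.4199]  S=[0.9953 0.0811; 0.0811 0.6244]  K=[0.6216 0.0737; -0.0659 0.6842]  nu=[-5.0418, 4.8647]  x^+=[-0.7437, 0.8319]  P^+=[0.2302 -0.0097; -0.0097 0.1306]

P_post[1,1] = 0.1306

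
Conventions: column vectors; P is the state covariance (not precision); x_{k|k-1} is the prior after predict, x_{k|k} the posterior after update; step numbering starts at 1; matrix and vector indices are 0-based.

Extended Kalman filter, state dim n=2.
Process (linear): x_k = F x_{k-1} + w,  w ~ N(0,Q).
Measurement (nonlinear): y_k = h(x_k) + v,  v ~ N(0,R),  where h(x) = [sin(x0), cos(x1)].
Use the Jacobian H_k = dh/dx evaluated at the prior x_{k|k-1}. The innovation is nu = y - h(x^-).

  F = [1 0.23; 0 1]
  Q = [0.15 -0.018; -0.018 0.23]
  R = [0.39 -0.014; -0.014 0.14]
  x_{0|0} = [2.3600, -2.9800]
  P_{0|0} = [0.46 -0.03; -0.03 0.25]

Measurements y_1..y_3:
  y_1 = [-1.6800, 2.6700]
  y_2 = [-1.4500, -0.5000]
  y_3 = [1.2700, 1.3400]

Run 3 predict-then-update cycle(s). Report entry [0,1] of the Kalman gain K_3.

step 1: x^-=[1.6746, -2.9800]  P^-=[0.6094 0.0095; 0.0095 0.4800]  H_jac=[-0.1036 0.0000; 0.0000 0.1609]  S=[0.3965 -0.0142; -0.0142 0.1524]  K=[-0.1594 -0.0048; 0.0157 0.5081]  nu=[-2.6746, 3.6570]  x^+=[2.0835, -1.1637]  P^+=[0.5994 0.0097; 0.0097 0.4408]
step 2: x^-=[1.8158, -1.1637]  P^-=[0.7772 0.0931; 0.0931 0.6708]  H_jac=[-0.2426 0.0000; 0.0000 0.9183]  S=[0.4357 -0.0347; -0.0347 0.7056]  K=[-0.4247 0.1002; 0.0178 0.8738]  nu=[-2.4201, -0.8959]  x^+=[2.7538, -1.9897]  P^+=[0.6885 0.0218; 0.0218 0.1329]
step 3: x^-=[2.2962, -1.9897]  P^-=[0.8556 0.0343; 0.0343 0.3629]  H_jac=[-0.6634 0.0000; 0.0000 0.9135]  S=[0.7665 -0.0348; -0.0348 0.4429]  K=[-0.7399 0.0127; 0.0043 0.7490]  nu=[0.5217, 1.7468]  x^+=[1.9323, -0.6792]  P^+=[0.4352 0.0133; 0.0133 0.1147]

K[0,1] = 0.0127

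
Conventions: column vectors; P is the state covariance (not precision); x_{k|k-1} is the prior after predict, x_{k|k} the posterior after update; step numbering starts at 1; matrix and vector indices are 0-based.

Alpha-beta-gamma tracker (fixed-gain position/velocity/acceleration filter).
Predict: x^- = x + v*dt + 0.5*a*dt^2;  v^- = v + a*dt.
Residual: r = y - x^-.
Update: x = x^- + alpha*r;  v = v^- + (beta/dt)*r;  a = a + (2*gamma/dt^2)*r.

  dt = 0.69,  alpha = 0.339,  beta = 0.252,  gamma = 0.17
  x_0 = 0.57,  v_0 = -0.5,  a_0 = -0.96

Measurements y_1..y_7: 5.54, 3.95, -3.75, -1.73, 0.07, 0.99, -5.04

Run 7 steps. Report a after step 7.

a_post = 3.7015

step 1: x_pred=-0.0035  r=5.5435  x^+=1.8757  v^+=0.8622  a^+=2.9988
step 2: x_pred=3.1845  r=0.7655  x^+=3.4440  v^+=3.2110  a^+=3.5455
step 3: x_pred=6.5036  r=-10.2536  x^+=3.0276  v^+=1.9126  a^+=-3.7770
step 4: x_pred=3.4482  r=-5.1782  x^+=1.6928  v^+=-2.5847  a^+=-7.4749
step 5: x_pred=-1.8701  r=1.9401  x^+=-1.2124  v^+=-7.0338  a^+=-6.0894
step 6: x_pred=-7.5153  r=8.5053  x^+=-4.6320  v^+=-8.1292  a^+=-0.0155
step 7: x_pred=-10.2449  r=5.2049  x^+=-8.4804  v^+=-6.2390  a^+=3.7015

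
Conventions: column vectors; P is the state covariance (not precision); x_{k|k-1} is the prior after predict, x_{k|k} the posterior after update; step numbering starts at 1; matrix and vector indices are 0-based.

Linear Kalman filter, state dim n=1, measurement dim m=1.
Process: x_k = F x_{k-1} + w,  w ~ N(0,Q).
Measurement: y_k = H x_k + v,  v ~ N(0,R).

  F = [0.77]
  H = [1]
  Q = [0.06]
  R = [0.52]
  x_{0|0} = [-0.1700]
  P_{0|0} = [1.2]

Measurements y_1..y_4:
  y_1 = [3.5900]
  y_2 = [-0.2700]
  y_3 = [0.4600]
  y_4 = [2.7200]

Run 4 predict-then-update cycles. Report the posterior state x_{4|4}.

x_post = [0.9827]

step 1: x^-=[-0.1309]  P^-=[0.7715]  S=[1.2915]  K=[0.5974]  nu=[3.7209]  x^+=[2.0918]  P^+=[0.3106]
step 2: x^-=[1.6107]  P^-=[0.2442]  S=[0.7642]  K=[0.3195]  nu=[-1.8807]  x^+=[1.0098]  P^+=[0.1662]
step 3: x^-=[0.7775]  P^-=[0.1585]  S=[0.6785]  K=[0.2336]  nu=[-0.3175]  x^+=[0.7033]  P^+=[0.1215]
step 4: x^-=[0.5416]  P^-=[0.1320]  S=[0.6520]  K=[0.2025]  nu=[2.1784]  x^+=[0.9827]  P^+=[0.1053]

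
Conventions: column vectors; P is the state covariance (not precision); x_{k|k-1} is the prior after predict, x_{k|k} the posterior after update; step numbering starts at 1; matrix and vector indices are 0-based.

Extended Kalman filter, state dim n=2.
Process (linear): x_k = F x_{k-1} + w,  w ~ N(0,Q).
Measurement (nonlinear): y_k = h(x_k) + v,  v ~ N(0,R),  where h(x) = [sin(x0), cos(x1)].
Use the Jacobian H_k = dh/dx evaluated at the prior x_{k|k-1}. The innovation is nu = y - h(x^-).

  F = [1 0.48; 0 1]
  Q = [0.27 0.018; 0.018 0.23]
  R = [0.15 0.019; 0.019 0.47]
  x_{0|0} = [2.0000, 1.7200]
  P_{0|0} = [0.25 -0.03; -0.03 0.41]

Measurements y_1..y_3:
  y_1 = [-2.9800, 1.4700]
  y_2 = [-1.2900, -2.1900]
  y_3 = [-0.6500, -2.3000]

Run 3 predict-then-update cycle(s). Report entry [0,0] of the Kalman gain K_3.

K[0,0] = 0.7513

step 1: x^-=[2.8256, 1.7200]  P^-=[0.5857 0.1848; 0.1848 0.6400]  H_jac=[-0.9505 0.0000; 0.0000 -0.9889]  S=[0.6791 0.1927; 0.1927 1.0959]  K=[-0.8129 -0.0238; -0.0998 -0.5600]  nu=[-3.2908, 1.6187]  x^+=[5.4623, 1.1418]  P^+=[0.1288 0.0269; 0.0269 0.2681]
step 2: x^-=[6.0104, 1.1418]  P^-=[0.4864 0.1736; 0.1736 0.4981]  H_jac=[0.9630 0.0000; 0.0000 -0.9094]  S=[0.6011 -0.1330; -0.1330 0.8819]  K=[0.7652 -0.0636; 0.1702 -0.4879]  nu=[-1.0205, -2.6059]  x^+=[5.3951, 2.2397]  P^+=[0.1179 0.0169; 0.0169 0.2486]
step 3: x^-=[6.4702, 2.2397]  P^-=[0.4614 0.1542; 0.1542 0.4786]  H_jac=[0.9826 0.0000; 0.0000 -0.7845]  S=[0.5955 -0.0999; -0.0999 0.7646]  K=[0.7513 -0.0601; 0.1759 -0.4681]  nu=[-0.8359, -1.6799]  x^+=[5.9431, 2.8790]  P^+=[0.1135 0.0178; 0.0178 0.2762]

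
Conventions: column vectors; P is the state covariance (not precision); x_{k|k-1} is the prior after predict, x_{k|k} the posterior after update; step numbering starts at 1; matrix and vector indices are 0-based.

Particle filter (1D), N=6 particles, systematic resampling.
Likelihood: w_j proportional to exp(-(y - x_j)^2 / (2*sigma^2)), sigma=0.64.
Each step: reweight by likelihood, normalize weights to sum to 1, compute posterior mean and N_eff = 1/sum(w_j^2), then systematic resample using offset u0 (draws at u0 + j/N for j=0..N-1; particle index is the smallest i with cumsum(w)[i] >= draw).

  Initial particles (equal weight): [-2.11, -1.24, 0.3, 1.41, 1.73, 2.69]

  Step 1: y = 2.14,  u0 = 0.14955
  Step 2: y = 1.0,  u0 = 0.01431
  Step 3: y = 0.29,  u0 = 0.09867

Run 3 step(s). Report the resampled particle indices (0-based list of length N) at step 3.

step 1: w=[0.0000, 0.0000, 0.0078, 0.2553, 0.3986, 0.3383]  mean=1.9618  Neff=2.9540  idx=[3, 4, 4, 4, 5, 5]
step 2: w=[0.3337, 0.2138, 0.2138, 0.2138, 0.0125, 0.0125]  mean=1.6473  Neff=4.0206  idx=[0, 0, 1, 1, 2, 3]
step 3: w=[0.2881, 0.2881, 0.1060, 0.1060, 0.1060, 0.1060]  mean=1.5456  Neff=4.7422  idx=[0, 0, 1, 2, 3, 5]

resampled_idx = [0, 0, 1, 2, 3, 5]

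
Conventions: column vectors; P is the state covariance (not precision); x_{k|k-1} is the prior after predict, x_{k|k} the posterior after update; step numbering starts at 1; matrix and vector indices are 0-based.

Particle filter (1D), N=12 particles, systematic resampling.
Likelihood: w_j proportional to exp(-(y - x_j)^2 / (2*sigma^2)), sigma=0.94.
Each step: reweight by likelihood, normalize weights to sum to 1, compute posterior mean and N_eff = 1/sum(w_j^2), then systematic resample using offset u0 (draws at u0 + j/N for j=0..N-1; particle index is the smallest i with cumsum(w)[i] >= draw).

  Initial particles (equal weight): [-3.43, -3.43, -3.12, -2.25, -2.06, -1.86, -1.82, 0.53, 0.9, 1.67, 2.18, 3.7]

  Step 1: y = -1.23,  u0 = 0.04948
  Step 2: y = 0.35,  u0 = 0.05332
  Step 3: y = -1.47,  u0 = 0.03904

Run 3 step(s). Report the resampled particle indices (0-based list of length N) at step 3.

step 1: w=[0.0192, 0.0192, 0.0393, 0.1645, 0.2007, 0.2368, 0.2434, 0.0514, 0.0227, 0.0025, 0.0004, 0.0000]  mean=-1.8680  Neff=5.3170  idx=[2, 3, 3, 4, 4, 5, 5, 5, 6, 6, 6, 7]
step 2: w=[0.0007, 0.0145, 0.0145, 0.0249, 0.0249, 0.0421, 0.0421, 0.0421, 0.0464, 0.0464, 0.0464, 0.6548]  mean=-0.3116  Neff=2.2612  idx=[3, 6, 8, 10, 11, 11, 11, 11, 11, 11, 11, 11]
step 3: w=[0.1851, 0.2068, 0.2103, 0.2103, 0.0234, 0.0234, 0.0234, 0.0234, 0.0234, 0.0234, 0.0234, 0.0234]  mean=-1.4321  Neff=5.8868  idx=[0, 0, 1, 1, 1, 2, 2, 3, 3, 3, 6, 10]

resampled_idx = [0, 0, 1, 1, 1, 2, 2, 3, 3, 3, 6, 10]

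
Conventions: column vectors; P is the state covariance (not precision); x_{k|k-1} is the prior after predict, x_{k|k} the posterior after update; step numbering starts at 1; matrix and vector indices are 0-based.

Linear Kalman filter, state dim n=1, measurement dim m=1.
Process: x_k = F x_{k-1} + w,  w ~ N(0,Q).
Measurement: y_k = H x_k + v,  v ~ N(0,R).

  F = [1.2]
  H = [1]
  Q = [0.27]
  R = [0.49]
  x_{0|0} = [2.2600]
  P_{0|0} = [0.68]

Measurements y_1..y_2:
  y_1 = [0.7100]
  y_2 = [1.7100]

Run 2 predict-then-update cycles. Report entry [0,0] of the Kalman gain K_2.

K[0,0] = 0.6132

step 1: x^-=[2.7120]  P^-=[1.2492]  S=[1.7392]  K=[0.7183]  nu=[-2.0020]  x^+=[1.2740]  P^+=[0.3519]
step 2: x^-=[1.5288]  P^-=[0.7768]  S=[1.2668]  K=[0.6132]  nu=[0.1812]  x^+=[1.6399]  P^+=[0.3005]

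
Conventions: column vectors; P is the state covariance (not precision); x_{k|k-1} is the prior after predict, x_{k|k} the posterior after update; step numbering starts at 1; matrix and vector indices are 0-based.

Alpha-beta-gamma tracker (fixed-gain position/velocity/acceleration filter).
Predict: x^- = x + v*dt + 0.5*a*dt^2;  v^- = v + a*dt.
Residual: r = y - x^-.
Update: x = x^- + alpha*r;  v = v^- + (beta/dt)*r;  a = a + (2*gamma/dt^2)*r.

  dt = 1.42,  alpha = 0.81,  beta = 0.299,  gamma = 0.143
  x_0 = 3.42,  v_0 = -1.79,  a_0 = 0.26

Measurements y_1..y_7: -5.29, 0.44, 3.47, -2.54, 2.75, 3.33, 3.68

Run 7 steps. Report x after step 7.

x_post = 4.5637

step 1: x_pred=1.1403  r=-6.4303  x^+=-4.0682  v^+=-2.7748  a^+=-0.6521
step 2: x_pred=-8.6658  r=9.1058  x^+=-1.2901  v^+=-1.7834  a^+=0.6395
step 3: x_pred=-3.1777  r=6.6477  x^+=2.2069  v^+=0.5245  a^+=1.5824
step 4: x_pred=4.5471  r=-7.0871  x^+=-1.1935  v^+=1.2792  a^+=0.5772
step 5: x_pred=1.2049  r=1.5451  x^+=2.4564  v^+=2.4241  a^+=0.7963
step 6: x_pred=6.7015  r=-3.3715  x^+=3.9706  v^+=2.8450  a^+=0.3181
step 7: x_pred=8.3312  r=-4.6512  x^+=4.5637  v^+=2.3173  a^+=-0.3416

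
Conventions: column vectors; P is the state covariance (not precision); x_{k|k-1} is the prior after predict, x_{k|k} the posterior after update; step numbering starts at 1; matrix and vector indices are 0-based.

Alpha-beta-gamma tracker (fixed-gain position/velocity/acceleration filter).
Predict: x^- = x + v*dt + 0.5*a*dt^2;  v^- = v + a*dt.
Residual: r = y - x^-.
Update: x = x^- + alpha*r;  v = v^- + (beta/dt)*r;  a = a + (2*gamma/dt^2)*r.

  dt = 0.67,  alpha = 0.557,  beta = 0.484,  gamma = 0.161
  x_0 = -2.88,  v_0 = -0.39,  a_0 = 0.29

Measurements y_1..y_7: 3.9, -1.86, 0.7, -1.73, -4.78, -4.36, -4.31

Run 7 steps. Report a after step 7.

step 1: x_pred=-3.0762  r=6.9762  x^+=0.8095  v^+=4.8438  a^+=5.2941
step 2: x_pred=5.2432  r=-7.1032  x^+=1.2867  v^+=3.2596  a^+=0.1989
step 3: x_pred=3.5153  r=-2.8153  x^+=1.9472  v^+=1.3592  a^+=-1.8205
step 4: x_pred=2.4492  r=-4.1792  x^+=0.1214  v^+=-2.8796  a^+=-4.8183
step 5: x_pred=-2.8894  r=-1.8906  x^+=-3.9425  v^+=-7.4736  a^+=-6.1744
step 6: x_pred=-10.3356  r=5.9756  x^+=-7.0072  v^+=-7.2938  a^+=-1.8881
step 7: x_pred=-12.3178  r=8.0078  x^+=-7.8575  v^+=-2.7740  a^+=3.8560

a_post = 3.8560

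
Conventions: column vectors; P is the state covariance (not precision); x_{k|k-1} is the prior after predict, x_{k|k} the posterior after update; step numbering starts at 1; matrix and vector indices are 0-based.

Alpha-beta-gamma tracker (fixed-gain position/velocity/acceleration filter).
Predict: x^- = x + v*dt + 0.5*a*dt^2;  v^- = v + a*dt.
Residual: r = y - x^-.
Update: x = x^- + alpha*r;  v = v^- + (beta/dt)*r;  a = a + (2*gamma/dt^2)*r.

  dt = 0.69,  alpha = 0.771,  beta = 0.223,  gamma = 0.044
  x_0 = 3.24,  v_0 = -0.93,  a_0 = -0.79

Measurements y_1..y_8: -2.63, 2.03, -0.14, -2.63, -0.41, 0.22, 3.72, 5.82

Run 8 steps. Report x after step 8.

x_post = 5.3848

step 1: x_pred=2.4102  r=-5.0402  x^+=-1.4758  v^+=-3.1040  a^+=-1.7216
step 2: x_pred=-4.0274  r=6.0574  x^+=0.6429  v^+=-2.3343  a^+=-0.6020
step 3: x_pred=-1.1111  r=0.9711  x^+=-0.3624  v^+=-2.4358  a^+=-0.4225
step 4: x_pred=-2.1437  r=-0.4863  x^+=-2.5186  v^+=-2.8845  a^+=-0.5124
step 5: x_pred=-4.6309  r=4.2209  x^+=-1.3766  v^+=-1.8739  a^+=0.2678
step 6: x_pred=-2.6058  r=2.8258  x^+=-0.4271  v^+=-0.7759  a^+=0.7901
step 7: x_pred=-0.7744  r=4.4944  x^+=2.6908  v^+=1.2218  a^+=1.6208
step 8: x_pred=3.9197  r=1.9003  x^+=5.3848  v^+=2.9544  a^+=1.9721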